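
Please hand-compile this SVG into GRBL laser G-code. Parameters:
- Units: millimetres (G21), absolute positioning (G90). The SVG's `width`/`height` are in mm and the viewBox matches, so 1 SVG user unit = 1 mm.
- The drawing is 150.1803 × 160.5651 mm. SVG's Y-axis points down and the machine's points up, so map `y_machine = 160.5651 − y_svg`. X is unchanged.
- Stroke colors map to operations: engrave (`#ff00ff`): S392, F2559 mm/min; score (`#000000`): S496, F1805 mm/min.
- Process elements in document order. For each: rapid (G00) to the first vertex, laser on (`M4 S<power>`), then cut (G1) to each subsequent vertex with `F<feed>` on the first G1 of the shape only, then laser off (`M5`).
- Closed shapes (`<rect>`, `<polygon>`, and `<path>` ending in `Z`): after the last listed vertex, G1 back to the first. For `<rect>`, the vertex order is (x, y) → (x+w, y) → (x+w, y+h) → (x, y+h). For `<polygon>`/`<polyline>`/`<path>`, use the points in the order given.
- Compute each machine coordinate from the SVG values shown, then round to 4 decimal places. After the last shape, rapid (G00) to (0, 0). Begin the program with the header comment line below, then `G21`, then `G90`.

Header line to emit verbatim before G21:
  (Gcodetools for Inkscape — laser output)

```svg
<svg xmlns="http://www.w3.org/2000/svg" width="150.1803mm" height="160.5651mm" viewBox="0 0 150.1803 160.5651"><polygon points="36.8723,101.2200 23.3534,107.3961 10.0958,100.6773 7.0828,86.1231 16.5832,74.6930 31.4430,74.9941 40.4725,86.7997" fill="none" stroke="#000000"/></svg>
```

(Gcodetools for Inkscape — laser output)
G21
G90
G00 X36.8723 Y59.3451
M4 S496
G1 X23.3534 Y53.1690 F1805
G1 X10.0958 Y59.8878
G1 X7.0828 Y74.4420
G1 X16.5832 Y85.8721
G1 X31.4430 Y85.5710
G1 X40.4725 Y73.7654
G1 X36.8723 Y59.3451
M5
G00 X0.0000 Y0.0000

Since the viewBox matches the mm dimensions, user units are millimetres directly. The only transform is the Y-flip y_m = 160.5651 − y_svg.

Shape 1 is a regular polygon drawn with `<polygon>`. Its stroke #000000 means score at S496, F1805. After flipping Y the toolpath is (36.8723,59.3451) → (23.3534,53.1690) → (10.0958,59.8878) → (7.0828,74.4420) → (16.5832,85.8721) → (31.4430,85.5710) → (40.4725,73.7654) → (36.8723,59.3451), returning to the start.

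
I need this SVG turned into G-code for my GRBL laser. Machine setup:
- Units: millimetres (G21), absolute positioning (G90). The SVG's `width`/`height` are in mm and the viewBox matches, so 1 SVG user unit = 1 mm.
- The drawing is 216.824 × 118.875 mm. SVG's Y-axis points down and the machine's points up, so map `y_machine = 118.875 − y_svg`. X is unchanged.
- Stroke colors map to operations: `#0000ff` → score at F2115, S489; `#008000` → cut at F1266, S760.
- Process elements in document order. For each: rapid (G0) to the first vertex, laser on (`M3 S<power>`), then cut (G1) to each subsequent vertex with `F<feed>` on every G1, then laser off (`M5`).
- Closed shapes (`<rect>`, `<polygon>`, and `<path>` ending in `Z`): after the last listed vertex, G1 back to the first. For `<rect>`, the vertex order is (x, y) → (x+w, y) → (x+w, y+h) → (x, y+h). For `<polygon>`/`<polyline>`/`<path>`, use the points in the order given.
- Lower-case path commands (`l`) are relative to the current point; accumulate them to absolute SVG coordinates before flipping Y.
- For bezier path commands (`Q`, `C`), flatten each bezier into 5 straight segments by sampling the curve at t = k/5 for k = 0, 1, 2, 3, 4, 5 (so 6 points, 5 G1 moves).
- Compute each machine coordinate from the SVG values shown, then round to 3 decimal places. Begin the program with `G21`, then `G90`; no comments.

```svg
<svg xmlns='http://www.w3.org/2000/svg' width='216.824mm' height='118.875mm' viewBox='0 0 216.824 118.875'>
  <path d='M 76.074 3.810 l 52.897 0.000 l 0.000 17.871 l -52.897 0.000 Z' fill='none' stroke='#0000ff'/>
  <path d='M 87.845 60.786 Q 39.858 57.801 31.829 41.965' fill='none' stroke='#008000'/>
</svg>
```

viewBox `0 0 216.824 118.875` with mm width/height → 1 unit = 1 mm. Flip: y_m = 118.875 − y_svg.

**Shape 1** — `<path>` rectangle, stroke `#0000ff` → score (S489, F2115). Machine vertices: (76.074,115.065) → (128.971,115.065) → (128.971,97.194) → (76.074,97.194) → (76.074,115.065). Closed: final G1 returns to the first vertex.

**Shape 2** — `<path>` quadratic bezier, stroke `#008000` → cut (S760, F1266). Control points (SVG): P0=(87.845,60.786), P1=(39.858,57.801), P2=(31.829,41.965); sampled at t=k/5. Machine vertices: (87.845,58.089) → (70.249,59.797) → (55.849,62.533) → (44.645,66.297) → (36.639,71.090) → (31.829,76.910). Open path.

G21
G90
G0 X76.074 Y115.065
M3 S489
G1 X128.971 Y115.065 F2115
G1 X128.971 Y97.194 F2115
G1 X76.074 Y97.194 F2115
G1 X76.074 Y115.065 F2115
M5
G0 X87.845 Y58.089
M3 S760
G1 X70.249 Y59.797 F1266
G1 X55.849 Y62.533 F1266
G1 X44.645 Y66.297 F1266
G1 X36.639 Y71.090 F1266
G1 X31.829 Y76.910 F1266
M5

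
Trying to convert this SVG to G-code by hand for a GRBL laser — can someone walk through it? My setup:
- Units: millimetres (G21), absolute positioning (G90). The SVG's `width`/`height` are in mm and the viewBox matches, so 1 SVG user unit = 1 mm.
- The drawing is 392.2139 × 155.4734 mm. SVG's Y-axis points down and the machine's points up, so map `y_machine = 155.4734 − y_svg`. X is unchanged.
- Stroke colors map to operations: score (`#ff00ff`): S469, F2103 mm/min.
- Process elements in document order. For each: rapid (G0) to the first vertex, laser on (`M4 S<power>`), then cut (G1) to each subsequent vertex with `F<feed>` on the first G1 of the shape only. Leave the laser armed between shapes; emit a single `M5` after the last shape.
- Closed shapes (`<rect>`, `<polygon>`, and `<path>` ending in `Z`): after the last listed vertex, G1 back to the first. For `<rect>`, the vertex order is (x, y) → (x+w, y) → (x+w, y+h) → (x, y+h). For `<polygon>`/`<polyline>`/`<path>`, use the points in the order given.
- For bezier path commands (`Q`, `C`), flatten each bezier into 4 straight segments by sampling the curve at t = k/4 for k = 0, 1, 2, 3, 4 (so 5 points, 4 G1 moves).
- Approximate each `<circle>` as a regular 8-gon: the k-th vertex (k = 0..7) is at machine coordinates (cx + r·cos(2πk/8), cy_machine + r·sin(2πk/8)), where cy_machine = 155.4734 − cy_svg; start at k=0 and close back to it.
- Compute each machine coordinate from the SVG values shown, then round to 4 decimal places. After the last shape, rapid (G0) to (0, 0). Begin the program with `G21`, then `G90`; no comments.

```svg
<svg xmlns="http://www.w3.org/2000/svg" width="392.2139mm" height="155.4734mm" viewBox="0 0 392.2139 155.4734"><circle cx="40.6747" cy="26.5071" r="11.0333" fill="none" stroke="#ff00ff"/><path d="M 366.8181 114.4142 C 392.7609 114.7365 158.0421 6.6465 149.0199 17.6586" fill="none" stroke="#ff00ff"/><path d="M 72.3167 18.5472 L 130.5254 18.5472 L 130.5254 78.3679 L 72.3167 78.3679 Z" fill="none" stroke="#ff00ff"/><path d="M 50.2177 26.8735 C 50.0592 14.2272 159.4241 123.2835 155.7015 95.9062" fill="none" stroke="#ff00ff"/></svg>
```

1 u = 1 mm; y_m = 155.4734 − y.

[1] `<circle>` circle, #ff00ff→score S469 F2103: (51.7080,128.9663) → (48.4764,136.7680) → (40.6747,139.9996) → (32.8730,136.7680) → (29.6414,128.9663) → (32.8730,121.1646) → (40.6747,117.9330) → (48.4764,121.1646) → (51.7080,128.9663) (closed)

[2] `<path>` cubic bezier, #ff00ff→score S469 F2103: (366.8181,41.0592) → (345.0005,57.5899) → (271.0309,93.4457) → (190.5053,127.2971) → (149.0199,137.8148)

[3] `<path>` rectangle, #ff00ff→score S469 F2103: (72.3167,136.9262) → (130.5254,136.9262) → (130.5254,77.1055) → (72.3167,77.1055) → (72.3167,136.9262) (closed)

[4] `<path>` cubic bezier, #ff00ff→score S469 F2103: (50.2177,128.5999) → (67.1562,119.2988) → (104.2961,88.5594) → (140.7678,60.5821) → (155.7015,59.5672)

G21
G90
G0 X51.7080 Y128.9663
M4 S469
G1 X48.4764 Y136.7680 F2103
G1 X40.6747 Y139.9996
G1 X32.8730 Y136.7680
G1 X29.6414 Y128.9663
G1 X32.8730 Y121.1646
G1 X40.6747 Y117.9330
G1 X48.4764 Y121.1646
G1 X51.7080 Y128.9663
G0 X366.8181 Y41.0592
M4 S469
G1 X345.0005 Y57.5899 F2103
G1 X271.0309 Y93.4457
G1 X190.5053 Y127.2971
G1 X149.0199 Y137.8148
G0 X72.3167 Y136.9262
M4 S469
G1 X130.5254 Y136.9262 F2103
G1 X130.5254 Y77.1055
G1 X72.3167 Y77.1055
G1 X72.3167 Y136.9262
G0 X50.2177 Y128.5999
M4 S469
G1 X67.1562 Y119.2988 F2103
G1 X104.2961 Y88.5594
G1 X140.7678 Y60.5821
G1 X155.7015 Y59.5672
M5
G0 X0.0000 Y0.0000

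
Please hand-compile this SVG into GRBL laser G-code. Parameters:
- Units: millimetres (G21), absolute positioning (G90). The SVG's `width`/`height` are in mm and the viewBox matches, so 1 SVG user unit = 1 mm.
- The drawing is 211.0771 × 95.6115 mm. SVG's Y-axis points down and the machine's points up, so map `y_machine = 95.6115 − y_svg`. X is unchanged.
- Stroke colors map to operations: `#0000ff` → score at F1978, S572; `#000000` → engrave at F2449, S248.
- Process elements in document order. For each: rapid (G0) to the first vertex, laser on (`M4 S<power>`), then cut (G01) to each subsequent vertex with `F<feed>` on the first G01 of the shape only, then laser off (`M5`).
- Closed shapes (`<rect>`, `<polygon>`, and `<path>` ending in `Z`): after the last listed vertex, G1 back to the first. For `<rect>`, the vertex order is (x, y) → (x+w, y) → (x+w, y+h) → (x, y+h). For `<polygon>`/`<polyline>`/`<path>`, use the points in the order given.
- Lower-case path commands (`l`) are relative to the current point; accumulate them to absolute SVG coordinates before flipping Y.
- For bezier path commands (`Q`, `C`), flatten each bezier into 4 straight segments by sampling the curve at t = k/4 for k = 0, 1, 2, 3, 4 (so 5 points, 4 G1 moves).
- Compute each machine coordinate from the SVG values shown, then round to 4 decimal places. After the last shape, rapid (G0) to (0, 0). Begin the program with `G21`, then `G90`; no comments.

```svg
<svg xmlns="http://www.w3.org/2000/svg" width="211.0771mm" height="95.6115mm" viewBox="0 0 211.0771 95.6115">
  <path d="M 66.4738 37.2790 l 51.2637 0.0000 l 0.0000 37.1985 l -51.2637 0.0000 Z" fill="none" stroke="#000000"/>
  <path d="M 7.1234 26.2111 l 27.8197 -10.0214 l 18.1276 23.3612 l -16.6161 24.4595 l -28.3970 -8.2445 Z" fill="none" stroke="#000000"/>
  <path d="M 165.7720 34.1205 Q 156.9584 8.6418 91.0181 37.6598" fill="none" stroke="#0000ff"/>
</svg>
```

1 u = 1 mm; y_m = 95.6115 − y.

[1] `<path>` rectangle, #000000→engrave S248 F2449: (66.4738,58.3325) → (117.7375,58.3325) → (117.7375,21.1340) → (66.4738,21.1340) → (66.4738,58.3325) (closed)

[2] `<path>` regular polygon, #000000→engrave S248 F2449: (7.1234,69.4004) → (34.9431,79.4218) → (53.0707,56.0606) → (36.4546,31.6011) → (8.0576,39.8456) → (7.1234,69.4004) (closed)

[3] `<path>` quadratic bezier, #0000ff→score S572 F1978: (165.7720,61.4910) → (157.7948,70.8243) → (142.6767,73.3455) → (120.4178,69.0547) → (91.0181,57.9517)

G21
G90
G0 X66.4738 Y58.3325
M4 S248
G01 X117.7375 Y58.3325 F2449
G01 X117.7375 Y21.1340
G01 X66.4738 Y21.1340
G01 X66.4738 Y58.3325
M5
G0 X7.1234 Y69.4004
M4 S248
G01 X34.9431 Y79.4218 F2449
G01 X53.0707 Y56.0606
G01 X36.4546 Y31.6011
G01 X8.0576 Y39.8456
G01 X7.1234 Y69.4004
M5
G0 X165.7720 Y61.4910
M4 S572
G01 X157.7948 Y70.8243 F1978
G01 X142.6767 Y73.3455
G01 X120.4178 Y69.0547
G01 X91.0181 Y57.9517
M5
G0 X0.0000 Y0.0000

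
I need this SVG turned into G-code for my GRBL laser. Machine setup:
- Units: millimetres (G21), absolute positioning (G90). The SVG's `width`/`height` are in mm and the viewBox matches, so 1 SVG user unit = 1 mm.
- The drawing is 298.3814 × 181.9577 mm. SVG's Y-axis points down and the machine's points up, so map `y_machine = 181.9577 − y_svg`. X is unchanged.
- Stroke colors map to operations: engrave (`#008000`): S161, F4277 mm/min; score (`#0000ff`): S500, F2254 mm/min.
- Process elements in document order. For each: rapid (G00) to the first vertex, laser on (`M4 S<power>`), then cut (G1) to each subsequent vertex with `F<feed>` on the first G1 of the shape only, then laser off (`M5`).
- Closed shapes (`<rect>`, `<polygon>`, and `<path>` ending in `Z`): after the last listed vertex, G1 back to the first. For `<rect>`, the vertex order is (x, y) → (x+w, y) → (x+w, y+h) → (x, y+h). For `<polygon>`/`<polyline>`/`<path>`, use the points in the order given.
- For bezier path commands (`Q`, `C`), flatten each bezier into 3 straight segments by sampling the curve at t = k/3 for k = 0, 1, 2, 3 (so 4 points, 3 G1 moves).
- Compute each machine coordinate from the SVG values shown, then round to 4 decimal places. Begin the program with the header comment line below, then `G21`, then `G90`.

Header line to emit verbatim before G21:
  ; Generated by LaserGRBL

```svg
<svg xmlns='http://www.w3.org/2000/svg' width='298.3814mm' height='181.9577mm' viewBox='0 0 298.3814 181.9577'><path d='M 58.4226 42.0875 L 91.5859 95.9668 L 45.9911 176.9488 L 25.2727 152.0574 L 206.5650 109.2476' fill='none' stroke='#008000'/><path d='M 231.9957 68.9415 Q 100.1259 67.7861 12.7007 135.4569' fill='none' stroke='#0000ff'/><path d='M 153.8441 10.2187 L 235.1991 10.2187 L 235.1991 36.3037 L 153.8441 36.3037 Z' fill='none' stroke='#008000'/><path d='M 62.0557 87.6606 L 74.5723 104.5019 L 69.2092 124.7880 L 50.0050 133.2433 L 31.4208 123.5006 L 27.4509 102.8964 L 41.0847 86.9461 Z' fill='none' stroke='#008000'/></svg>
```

1 u = 1 mm; y_m = 181.9577 − y.

[1] `<path>` open polyline, #008000→engrave S161 F4277: (58.4226,139.8702) → (91.5859,85.9909) → (45.9911,5.0089) → (25.2727,29.9003) → (206.5650,72.7101)

[2] `<path>` quadratic bezier, #0000ff→score S500 F2254: (231.9957,113.0162) → (149.0208,106.1391) → (75.9225,83.9673) → (12.7007,46.5008)

[3] `<path>` rectangle, #008000→engrave S161 F4277: (153.8441,171.7390) → (235.1991,171.7390) → (235.1991,145.6540) → (153.8441,145.6540) → (153.8441,171.7390) (closed)

[4] `<path>` regular polygon, #008000→engrave S161 F4277: (62.0557,94.2971) → (74.5723,77.4558) → (69.2092,57.1697) → (50.0050,48.7144) → (31.4208,58.4571) → (27.4509,79.0613) → (41.0847,95.0116) → (62.0557,94.2971) (closed)

; Generated by LaserGRBL
G21
G90
G00 X58.4226 Y139.8702
M4 S161
G1 X91.5859 Y85.9909 F4277
G1 X45.9911 Y5.0089
G1 X25.2727 Y29.9003
G1 X206.5650 Y72.7101
M5
G00 X231.9957 Y113.0162
M4 S500
G1 X149.0208 Y106.1391 F2254
G1 X75.9225 Y83.9673
G1 X12.7007 Y46.5008
M5
G00 X153.8441 Y171.7390
M4 S161
G1 X235.1991 Y171.7390 F4277
G1 X235.1991 Y145.6540
G1 X153.8441 Y145.6540
G1 X153.8441 Y171.7390
M5
G00 X62.0557 Y94.2971
M4 S161
G1 X74.5723 Y77.4558 F4277
G1 X69.2092 Y57.1697
G1 X50.0050 Y48.7144
G1 X31.4208 Y58.4571
G1 X27.4509 Y79.0613
G1 X41.0847 Y95.0116
G1 X62.0557 Y94.2971
M5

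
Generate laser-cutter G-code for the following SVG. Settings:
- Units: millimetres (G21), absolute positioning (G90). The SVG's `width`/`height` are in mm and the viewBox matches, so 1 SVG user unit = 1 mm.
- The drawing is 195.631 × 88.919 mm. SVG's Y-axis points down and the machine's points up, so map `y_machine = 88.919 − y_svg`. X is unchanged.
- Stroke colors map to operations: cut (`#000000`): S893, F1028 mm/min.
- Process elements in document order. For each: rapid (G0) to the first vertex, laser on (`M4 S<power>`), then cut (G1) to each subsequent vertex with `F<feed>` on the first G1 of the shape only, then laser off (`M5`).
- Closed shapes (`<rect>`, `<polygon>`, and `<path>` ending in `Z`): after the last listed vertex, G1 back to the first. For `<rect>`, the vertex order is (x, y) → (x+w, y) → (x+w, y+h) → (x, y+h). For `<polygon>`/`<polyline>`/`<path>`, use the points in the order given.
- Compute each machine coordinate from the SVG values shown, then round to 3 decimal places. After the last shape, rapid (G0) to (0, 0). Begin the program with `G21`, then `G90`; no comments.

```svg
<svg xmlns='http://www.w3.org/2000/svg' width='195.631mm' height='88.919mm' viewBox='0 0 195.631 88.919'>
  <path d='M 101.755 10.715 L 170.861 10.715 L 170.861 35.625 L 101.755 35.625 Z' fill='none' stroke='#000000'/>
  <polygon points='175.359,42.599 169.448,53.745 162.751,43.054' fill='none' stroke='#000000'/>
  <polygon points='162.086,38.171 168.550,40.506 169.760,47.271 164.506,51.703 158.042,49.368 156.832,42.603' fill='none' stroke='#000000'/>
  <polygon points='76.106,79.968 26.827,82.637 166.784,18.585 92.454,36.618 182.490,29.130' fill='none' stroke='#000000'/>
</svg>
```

Since the viewBox matches the mm dimensions, user units are millimetres directly. The only transform is the Y-flip y_m = 88.919 − y_svg.

Shape 1 is a rectangle drawn with `<path>`. Its stroke #000000 means cut at S893, F1028. After flipping Y the toolpath is (101.755,78.204) → (170.861,78.204) → (170.861,53.294) → (101.755,53.294) → (101.755,78.204), returning to the start.

Shape 2 is a regular polygon drawn with `<polygon>`. Its stroke #000000 means cut at S893, F1028. After flipping Y the toolpath is (175.359,46.320) → (169.448,35.174) → (162.751,45.865) → (175.359,46.320), returning to the start.

Shape 3 is a regular polygon drawn with `<polygon>`. Its stroke #000000 means cut at S893, F1028. After flipping Y the toolpath is (162.086,50.748) → (168.550,48.413) → (169.760,41.648) → (164.506,37.216) → (158.042,39.551) → (156.832,46.316) → (162.086,50.748), returning to the start.

Shape 4 is a closed polygon drawn with `<polygon>`. Its stroke #000000 means cut at S893, F1028. After flipping Y the toolpath is (76.106,8.951) → (26.827,6.282) → (166.784,70.334) → (92.454,52.301) → (182.490,59.789) → (76.106,8.951), returning to the start.

G21
G90
G0 X101.755 Y78.204
M4 S893
G1 X170.861 Y78.204 F1028
G1 X170.861 Y53.294
G1 X101.755 Y53.294
G1 X101.755 Y78.204
M5
G0 X175.359 Y46.320
M4 S893
G1 X169.448 Y35.174 F1028
G1 X162.751 Y45.865
G1 X175.359 Y46.320
M5
G0 X162.086 Y50.748
M4 S893
G1 X168.550 Y48.413 F1028
G1 X169.760 Y41.648
G1 X164.506 Y37.216
G1 X158.042 Y39.551
G1 X156.832 Y46.316
G1 X162.086 Y50.748
M5
G0 X76.106 Y8.951
M4 S893
G1 X26.827 Y6.282 F1028
G1 X166.784 Y70.334
G1 X92.454 Y52.301
G1 X182.490 Y59.789
G1 X76.106 Y8.951
M5
G0 X0.000 Y0.000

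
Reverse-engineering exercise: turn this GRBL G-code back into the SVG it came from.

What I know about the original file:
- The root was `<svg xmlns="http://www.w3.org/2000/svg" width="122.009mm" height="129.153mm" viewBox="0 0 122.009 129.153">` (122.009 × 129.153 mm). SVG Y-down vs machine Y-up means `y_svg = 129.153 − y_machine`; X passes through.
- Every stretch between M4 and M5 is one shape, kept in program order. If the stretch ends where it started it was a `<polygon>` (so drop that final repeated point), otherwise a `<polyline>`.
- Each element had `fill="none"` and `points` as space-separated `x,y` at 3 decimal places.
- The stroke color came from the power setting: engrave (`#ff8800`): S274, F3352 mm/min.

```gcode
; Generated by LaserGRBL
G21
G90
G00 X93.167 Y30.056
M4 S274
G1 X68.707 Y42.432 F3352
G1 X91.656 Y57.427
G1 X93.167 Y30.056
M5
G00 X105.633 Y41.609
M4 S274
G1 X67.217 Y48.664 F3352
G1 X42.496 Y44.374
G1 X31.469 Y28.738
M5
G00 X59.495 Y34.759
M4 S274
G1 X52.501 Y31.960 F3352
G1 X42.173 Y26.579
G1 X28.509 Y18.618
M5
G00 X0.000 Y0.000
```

Each laser-on run becomes one SVG element. Flip Y back into SVG space with y_svg = 129.153 − y_machine. Every run uses S274, so all elements get stroke `#ff8800` (engrave).

Run 1: The run returns to its start, so emit a `<polygon>` with points (Y-flipped): 93.167,99.097 68.707,86.721 91.656,71.726.

Run 2: The run is open, so emit a `<polyline>` with points (Y-flipped): 105.633,87.544 67.217,80.489 42.496,84.779 31.469,100.415.

Run 3: The run is open, so emit a `<polyline>` with points (Y-flipped): 59.495,94.394 52.501,97.193 42.173,102.574 28.509,110.535.

<svg xmlns="http://www.w3.org/2000/svg" width="122.009mm" height="129.153mm" viewBox="0 0 122.009 129.153">
  <polygon points="93.167,99.097 68.707,86.721 91.656,71.726" fill="none" stroke="#ff8800"/>
  <polyline points="105.633,87.544 67.217,80.489 42.496,84.779 31.469,100.415" fill="none" stroke="#ff8800"/>
  <polyline points="59.495,94.394 52.501,97.193 42.173,102.574 28.509,110.535" fill="none" stroke="#ff8800"/>
</svg>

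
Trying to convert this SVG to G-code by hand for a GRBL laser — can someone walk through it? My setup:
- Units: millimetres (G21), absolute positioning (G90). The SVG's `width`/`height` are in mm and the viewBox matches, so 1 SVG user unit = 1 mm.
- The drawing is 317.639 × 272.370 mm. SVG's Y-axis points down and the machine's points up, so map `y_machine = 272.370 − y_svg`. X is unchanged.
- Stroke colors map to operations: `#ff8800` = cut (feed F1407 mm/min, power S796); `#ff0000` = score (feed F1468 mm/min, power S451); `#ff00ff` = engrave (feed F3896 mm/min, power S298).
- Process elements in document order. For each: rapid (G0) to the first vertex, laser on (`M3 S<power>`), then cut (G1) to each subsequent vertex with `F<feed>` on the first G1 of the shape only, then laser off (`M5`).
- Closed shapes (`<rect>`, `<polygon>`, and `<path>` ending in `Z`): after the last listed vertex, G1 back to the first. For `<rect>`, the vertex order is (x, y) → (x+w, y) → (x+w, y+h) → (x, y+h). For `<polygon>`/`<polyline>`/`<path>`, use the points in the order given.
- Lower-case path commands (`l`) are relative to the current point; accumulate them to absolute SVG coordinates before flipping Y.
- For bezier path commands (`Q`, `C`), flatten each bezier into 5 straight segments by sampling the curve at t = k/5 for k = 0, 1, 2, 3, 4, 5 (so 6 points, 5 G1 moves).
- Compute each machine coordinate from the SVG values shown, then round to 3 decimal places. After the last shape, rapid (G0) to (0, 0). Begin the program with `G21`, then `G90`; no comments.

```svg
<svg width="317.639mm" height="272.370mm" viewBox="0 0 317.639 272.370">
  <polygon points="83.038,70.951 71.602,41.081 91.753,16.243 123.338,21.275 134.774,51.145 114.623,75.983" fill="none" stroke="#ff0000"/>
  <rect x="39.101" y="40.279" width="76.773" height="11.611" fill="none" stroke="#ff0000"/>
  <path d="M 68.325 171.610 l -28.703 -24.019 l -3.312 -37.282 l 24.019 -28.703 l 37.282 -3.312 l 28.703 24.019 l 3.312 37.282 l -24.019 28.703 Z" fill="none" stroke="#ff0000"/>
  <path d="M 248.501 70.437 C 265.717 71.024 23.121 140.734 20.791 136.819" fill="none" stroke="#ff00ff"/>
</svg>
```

G21
G90
G0 X83.038 Y201.419
M3 S451
G1 X71.602 Y231.289 F1468
G1 X91.753 Y256.127
G1 X123.338 Y251.095
G1 X134.774 Y221.225
G1 X114.623 Y196.387
G1 X83.038 Y201.419
M5
G0 X39.101 Y232.091
M3 S451
G1 X115.874 Y232.091 F1468
G1 X115.874 Y220.480
G1 X39.101 Y220.480
G1 X39.101 Y232.091
M5
G0 X68.325 Y100.760
M3 S451
G1 X39.622 Y124.779 F1468
G1 X36.310 Y162.061
G1 X60.329 Y190.764
G1 X97.611 Y194.076
G1 X126.314 Y170.057
G1 X129.626 Y132.775
G1 X105.607 Y104.072
G1 X68.325 Y100.760
M5
G0 X248.501 Y201.933
M3 S298
G1 X231.654 Y194.428 F3896
G1 X176.455 Y177.185
G1 X106.910 Y157.057
G1 X47.020 Y140.895
G1 X20.791 Y135.551
M5
G0 X0.000 Y0.000

Since the viewBox matches the mm dimensions, user units are millimetres directly. The only transform is the Y-flip y_m = 272.370 − y_svg.

Shape 1 is a regular polygon drawn with `<polygon>`. Its stroke #ff0000 means score at S451, F1468. After flipping Y the toolpath is (83.038,201.419) → (71.602,231.289) → (91.753,256.127) → (123.338,251.095) → (134.774,221.225) → (114.623,196.387) → (83.038,201.419), returning to the start.

Shape 2 is a rectangle drawn with `<rect>`. Its stroke #ff0000 means score at S451, F1468. After flipping Y the toolpath is (39.101,232.091) → (115.874,232.091) → (115.874,220.480) → (39.101,220.480) → (39.101,232.091), returning to the start.

Shape 3 is a regular polygon drawn with `<path>`. Its stroke #ff0000 means score at S451, F1468. After flipping Y the toolpath is (68.325,100.760) → (39.622,124.779) → (36.310,162.061) → (60.329,190.764) → (97.611,194.076) → (126.314,170.057) → (129.626,132.775) → (105.607,104.072) → (68.325,100.760), returning to the start.

Shape 4 is a cubic bezier drawn with `<path>`. Its stroke #ff00ff means engrave at S298, F3896. After flipping Y the toolpath is (248.501,201.933) → (231.654,194.428) → (176.455,177.185) → (106.910,157.057) → (47.020,140.895) → (20.791,135.551).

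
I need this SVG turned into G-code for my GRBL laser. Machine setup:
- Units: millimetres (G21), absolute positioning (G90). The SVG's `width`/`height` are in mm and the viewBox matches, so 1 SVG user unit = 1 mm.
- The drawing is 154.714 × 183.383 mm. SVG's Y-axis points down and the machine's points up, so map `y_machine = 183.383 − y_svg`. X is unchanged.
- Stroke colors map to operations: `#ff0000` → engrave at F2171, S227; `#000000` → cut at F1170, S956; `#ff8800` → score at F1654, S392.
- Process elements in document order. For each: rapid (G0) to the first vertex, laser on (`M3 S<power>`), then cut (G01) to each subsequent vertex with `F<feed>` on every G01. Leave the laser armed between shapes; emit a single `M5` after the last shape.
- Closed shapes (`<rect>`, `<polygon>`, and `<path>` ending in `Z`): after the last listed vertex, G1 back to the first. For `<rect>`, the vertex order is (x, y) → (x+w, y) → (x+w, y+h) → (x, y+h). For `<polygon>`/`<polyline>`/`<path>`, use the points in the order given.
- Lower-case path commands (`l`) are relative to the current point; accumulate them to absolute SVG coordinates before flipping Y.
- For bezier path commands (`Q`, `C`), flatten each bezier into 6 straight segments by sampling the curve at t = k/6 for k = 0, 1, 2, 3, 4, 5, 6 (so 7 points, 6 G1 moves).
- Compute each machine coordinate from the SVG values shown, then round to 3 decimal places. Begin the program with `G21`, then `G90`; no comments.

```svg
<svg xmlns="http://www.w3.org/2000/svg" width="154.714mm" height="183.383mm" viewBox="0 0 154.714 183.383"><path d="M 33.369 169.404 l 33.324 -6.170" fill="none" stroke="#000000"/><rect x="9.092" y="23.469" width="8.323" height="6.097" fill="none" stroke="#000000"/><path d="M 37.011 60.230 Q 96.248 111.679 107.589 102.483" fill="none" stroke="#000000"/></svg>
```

G21
G90
G0 X33.369 Y13.979
M3 S956
G01 X66.693 Y20.149 F1170
G0 X9.092 Y159.914
M3 S956
G01 X17.415 Y159.914 F1170
G01 X17.415 Y153.817 F1170
G01 X9.092 Y153.817 F1170
G01 X9.092 Y159.914 F1170
G0 X37.011 Y123.153
M3 S956
G01 X55.426 Y107.688 F1170
G01 X71.181 Y95.592 F1170
G01 X84.274 Y86.865 F1170
G01 X94.707 Y81.508 F1170
G01 X102.478 Y79.519 F1170
G01 X107.589 Y80.900 F1170
M5

Since the viewBox matches the mm dimensions, user units are millimetres directly. The only transform is the Y-flip y_m = 183.383 − y_svg.

Shape 1 is a line segment drawn with `<path>`. Its stroke #000000 means cut at S956, F1170. After flipping Y the toolpath is (33.369,13.979) → (66.693,20.149).

Shape 2 is a rectangle drawn with `<rect>`. Its stroke #000000 means cut at S956, F1170. After flipping Y the toolpath is (9.092,159.914) → (17.415,159.914) → (17.415,153.817) → (9.092,153.817) → (9.092,159.914), returning to the start.

Shape 3 is a quadratic bezier drawn with `<path>`. Its stroke #000000 means cut at S956, F1170. After flipping Y the toolpath is (37.011,123.153) → (55.426,107.688) → (71.181,95.592) → (84.274,86.865) → (94.707,81.508) → (102.478,79.519) → (107.589,80.900).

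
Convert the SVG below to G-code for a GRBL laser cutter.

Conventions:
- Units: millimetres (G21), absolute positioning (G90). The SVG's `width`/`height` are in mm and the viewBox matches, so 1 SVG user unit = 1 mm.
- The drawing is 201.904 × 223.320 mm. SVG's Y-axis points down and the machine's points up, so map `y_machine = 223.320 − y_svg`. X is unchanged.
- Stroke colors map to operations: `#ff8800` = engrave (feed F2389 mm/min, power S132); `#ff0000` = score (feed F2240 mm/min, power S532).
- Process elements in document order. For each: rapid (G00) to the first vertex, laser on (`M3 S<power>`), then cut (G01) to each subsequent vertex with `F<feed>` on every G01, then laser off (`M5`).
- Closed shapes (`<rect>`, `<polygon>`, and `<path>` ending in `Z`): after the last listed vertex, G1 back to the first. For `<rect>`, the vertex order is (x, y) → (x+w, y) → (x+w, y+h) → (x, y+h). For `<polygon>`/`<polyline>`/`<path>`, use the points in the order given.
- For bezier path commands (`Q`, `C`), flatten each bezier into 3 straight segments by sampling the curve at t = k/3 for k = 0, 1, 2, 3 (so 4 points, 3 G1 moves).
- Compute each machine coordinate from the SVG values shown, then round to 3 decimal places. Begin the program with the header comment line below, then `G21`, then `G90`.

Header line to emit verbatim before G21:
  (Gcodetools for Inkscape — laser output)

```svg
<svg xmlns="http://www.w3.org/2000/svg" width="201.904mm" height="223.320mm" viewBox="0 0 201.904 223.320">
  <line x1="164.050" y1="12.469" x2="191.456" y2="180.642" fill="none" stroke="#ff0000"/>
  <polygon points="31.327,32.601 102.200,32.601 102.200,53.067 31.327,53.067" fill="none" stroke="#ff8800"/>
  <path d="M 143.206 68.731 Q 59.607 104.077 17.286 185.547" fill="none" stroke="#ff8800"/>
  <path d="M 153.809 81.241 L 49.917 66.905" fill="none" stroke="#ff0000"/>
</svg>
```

(Gcodetools for Inkscape — laser output)
G21
G90
G00 X164.050 Y210.851
M3 S532
G01 X191.456 Y42.678 F2240
M5
G00 X31.327 Y190.719
M3 S132
G01 X102.200 Y190.719 F2389
G01 X102.200 Y170.253 F2389
G01 X31.327 Y170.253 F2389
G01 X31.327 Y190.719 F2389
M5
G00 X143.206 Y154.589
M3 S132
G01 X92.060 Y125.900 F2389
G01 X50.086 Y86.961 F2389
G01 X17.286 Y37.773 F2389
M5
G00 X153.809 Y142.079
M3 S532
G01 X49.917 Y156.415 F2240
M5

1 u = 1 mm; y_m = 223.320 − y.

[1] `<line>` line segment, #ff0000→score S532 F2240: (164.050,210.851) → (191.456,42.678)

[2] `<polygon>` rectangle, #ff8800→engrave S132 F2389: (31.327,190.719) → (102.200,190.719) → (102.200,170.253) → (31.327,170.253) → (31.327,190.719) (closed)

[3] `<path>` quadratic bezier, #ff8800→engrave S132 F2389: (143.206,154.589) → (92.060,125.900) → (50.086,86.961) → (17.286,37.773)

[4] `<path>` line segment, #ff0000→score S532 F2240: (153.809,142.079) → (49.917,156.415)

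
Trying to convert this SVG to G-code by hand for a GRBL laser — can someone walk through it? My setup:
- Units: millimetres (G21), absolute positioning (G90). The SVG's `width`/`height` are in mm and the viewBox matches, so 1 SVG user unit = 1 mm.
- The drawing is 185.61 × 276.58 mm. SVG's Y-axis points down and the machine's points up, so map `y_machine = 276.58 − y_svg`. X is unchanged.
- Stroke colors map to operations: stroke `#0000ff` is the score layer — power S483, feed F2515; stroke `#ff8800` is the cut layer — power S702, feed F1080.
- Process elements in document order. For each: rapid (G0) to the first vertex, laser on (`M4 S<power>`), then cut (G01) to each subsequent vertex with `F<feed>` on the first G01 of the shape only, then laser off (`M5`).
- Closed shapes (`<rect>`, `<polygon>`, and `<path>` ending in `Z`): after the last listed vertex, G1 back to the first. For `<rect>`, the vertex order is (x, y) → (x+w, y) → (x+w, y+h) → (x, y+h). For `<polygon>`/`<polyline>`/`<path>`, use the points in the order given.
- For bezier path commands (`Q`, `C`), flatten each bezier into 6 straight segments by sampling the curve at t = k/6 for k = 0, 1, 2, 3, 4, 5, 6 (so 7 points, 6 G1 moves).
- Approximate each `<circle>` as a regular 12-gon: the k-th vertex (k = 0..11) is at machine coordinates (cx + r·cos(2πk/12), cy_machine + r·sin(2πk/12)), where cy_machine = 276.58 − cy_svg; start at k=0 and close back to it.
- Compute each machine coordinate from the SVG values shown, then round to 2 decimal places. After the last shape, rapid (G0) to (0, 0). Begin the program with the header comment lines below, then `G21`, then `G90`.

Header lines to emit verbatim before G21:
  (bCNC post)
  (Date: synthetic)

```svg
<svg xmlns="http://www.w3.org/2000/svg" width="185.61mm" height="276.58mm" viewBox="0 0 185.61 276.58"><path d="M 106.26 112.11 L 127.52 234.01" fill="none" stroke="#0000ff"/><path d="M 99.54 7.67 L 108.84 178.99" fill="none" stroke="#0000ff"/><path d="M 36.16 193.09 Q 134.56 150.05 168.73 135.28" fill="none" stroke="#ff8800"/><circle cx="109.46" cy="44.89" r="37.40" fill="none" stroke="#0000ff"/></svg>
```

(bCNC post)
(Date: synthetic)
G21
G90
G0 X106.26 Y164.47
M4 S483
G01 X127.52 Y42.57 F2515
M5
G0 X99.54 Y268.91
M4 S483
G01 X108.84 Y97.59 F2515
M5
G0 X36.16 Y83.49
M4 S702
G01 X67.18 Y97.05 F1080
G01 X94.62 Y109.04
G01 X118.50 Y119.46
G01 X138.81 Y128.31
G01 X155.56 Y135.59
G01 X168.73 Y141.30
M5
G0 X146.86 Y231.69
M4 S483
G01 X141.85 Y250.39 F2515
G01 X128.16 Y264.08
G01 X109.46 Y269.09
G01 X90.76 Y264.08
G01 X77.07 Y250.39
G01 X72.06 Y231.69
G01 X77.07 Y212.99
G01 X90.76 Y199.30
G01 X109.46 Y194.29
G01 X128.16 Y199.30
G01 X141.85 Y212.99
G01 X146.86 Y231.69
M5
G0 X0.00 Y0.00

1 u = 1 mm; y_m = 276.58 − y.

[1] `<path>` line segment, #0000ff→score S483 F2515: (106.26,164.47) → (127.52,42.57)

[2] `<path>` line segment, #0000ff→score S483 F2515: (99.54,268.91) → (108.84,97.59)

[3] `<path>` quadratic bezier, #ff8800→cut S702 F1080: (36.16,83.49) → (67.18,97.05) → (94.62,109.04) → (118.50,119.46) → (138.81,128.31) → (155.56,135.59) → (168.73,141.30)

[4] `<circle>` circle, #0000ff→score S483 F2515: (146.86,231.69) → (141.85,250.39) → (128.16,264.08) → (109.46,269.09) → (90.76,264.08) → (77.07,250.39) → (72.06,231.69) → (77.07,212.99) → (90.76,199.30) → (109.46,194.29) → (128.16,199.30) → (141.85,212.99) → (146.86,231.69) (closed)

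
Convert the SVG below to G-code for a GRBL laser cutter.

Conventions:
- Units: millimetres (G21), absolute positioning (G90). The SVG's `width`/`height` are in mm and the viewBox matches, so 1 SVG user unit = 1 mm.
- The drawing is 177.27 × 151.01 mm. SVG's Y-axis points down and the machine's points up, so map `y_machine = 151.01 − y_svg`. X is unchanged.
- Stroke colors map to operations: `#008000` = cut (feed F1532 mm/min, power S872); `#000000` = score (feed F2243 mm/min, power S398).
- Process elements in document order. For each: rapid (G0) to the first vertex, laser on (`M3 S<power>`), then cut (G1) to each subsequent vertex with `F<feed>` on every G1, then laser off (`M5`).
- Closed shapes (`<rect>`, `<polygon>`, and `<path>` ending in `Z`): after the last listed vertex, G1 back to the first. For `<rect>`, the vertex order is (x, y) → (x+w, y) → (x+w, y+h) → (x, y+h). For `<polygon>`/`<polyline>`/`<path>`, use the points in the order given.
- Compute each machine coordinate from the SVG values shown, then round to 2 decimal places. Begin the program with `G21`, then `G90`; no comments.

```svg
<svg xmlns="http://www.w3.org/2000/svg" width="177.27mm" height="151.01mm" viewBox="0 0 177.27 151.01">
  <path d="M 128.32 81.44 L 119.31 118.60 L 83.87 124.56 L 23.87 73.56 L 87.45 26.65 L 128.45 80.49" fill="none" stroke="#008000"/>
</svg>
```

G21
G90
G0 X128.32 Y69.57
M3 S872
G1 X119.31 Y32.41 F1532
G1 X83.87 Y26.45 F1532
G1 X23.87 Y77.45 F1532
G1 X87.45 Y124.36 F1532
G1 X128.45 Y70.52 F1532
M5

1 u = 1 mm; y_m = 151.01 − y.

[1] `<path>` open polyline, #008000→cut S872 F1532: (128.32,69.57) → (119.31,32.41) → (83.87,26.45) → (23.87,77.45) → (87.45,124.36) → (128.45,70.52)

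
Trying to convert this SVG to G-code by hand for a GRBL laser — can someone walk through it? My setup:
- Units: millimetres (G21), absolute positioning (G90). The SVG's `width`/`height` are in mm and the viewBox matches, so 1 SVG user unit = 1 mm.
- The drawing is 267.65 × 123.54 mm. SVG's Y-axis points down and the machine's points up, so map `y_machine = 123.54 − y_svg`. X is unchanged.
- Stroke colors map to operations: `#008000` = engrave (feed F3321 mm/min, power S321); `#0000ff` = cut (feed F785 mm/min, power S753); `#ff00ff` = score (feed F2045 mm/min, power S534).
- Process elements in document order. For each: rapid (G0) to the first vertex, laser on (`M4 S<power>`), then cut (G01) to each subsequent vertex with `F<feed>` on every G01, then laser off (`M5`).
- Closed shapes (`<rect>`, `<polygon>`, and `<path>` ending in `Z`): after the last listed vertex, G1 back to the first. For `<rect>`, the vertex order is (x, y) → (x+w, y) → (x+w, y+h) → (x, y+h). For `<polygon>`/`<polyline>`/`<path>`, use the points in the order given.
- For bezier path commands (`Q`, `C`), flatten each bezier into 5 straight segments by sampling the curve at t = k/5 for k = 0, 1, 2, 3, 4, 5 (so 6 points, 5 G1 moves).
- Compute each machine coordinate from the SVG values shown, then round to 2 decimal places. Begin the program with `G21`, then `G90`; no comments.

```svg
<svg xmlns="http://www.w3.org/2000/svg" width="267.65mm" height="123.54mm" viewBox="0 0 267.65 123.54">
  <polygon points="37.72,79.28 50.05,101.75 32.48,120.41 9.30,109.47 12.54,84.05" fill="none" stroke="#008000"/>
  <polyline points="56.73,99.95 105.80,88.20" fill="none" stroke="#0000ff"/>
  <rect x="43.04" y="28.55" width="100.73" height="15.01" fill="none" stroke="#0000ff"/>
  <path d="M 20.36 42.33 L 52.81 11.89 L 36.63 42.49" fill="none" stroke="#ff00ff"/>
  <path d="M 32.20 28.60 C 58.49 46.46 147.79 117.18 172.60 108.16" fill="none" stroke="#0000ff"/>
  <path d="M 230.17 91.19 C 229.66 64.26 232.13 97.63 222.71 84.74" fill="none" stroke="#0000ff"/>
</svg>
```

G21
G90
G0 X37.72 Y44.26
M4 S321
G01 X50.05 Y21.79 F3321
G01 X32.48 Y3.13 F3321
G01 X9.30 Y14.07 F3321
G01 X12.54 Y39.49 F3321
G01 X37.72 Y44.26 F3321
M5
G0 X56.73 Y23.59
M4 S753
G01 X105.80 Y35.34 F785
M5
G0 X43.04 Y94.99
M4 S753
G01 X143.77 Y94.99 F785
G01 X143.77 Y79.98 F785
G01 X43.04 Y79.98 F785
G01 X43.04 Y94.99 F785
M5
G0 X20.36 Y81.21
M4 S534
G01 X52.81 Y111.65 F2045
G01 X36.63 Y81.05 F2045
M5
G0 X32.20 Y94.94
M4 S753
G01 X54.52 Y78.94 F785
G01 X85.83 Y56.62 F785
G01 X120.03 Y34.34 F785
G01 X151.00 Y18.48 F785
G01 X172.60 Y15.38 F785
M5
G0 X230.17 Y32.35
M4 S753
G01 X230.10 Y42.12 F785
G01 X230.04 Y42.54 F785
G01 X229.26 Y38.72 F785
G01 X227.05 Y35.76 F785
G01 X222.71 Y38.80 F785
M5

1 u = 1 mm; y_m = 123.54 − y.

[1] `<polygon>` regular polygon, #008000→engrave S321 F3321: (37.72,44.26) → (50.05,21.79) → (32.48,3.13) → (9.30,14.07) → (12.54,39.49) → (37.72,44.26) (closed)

[2] `<polyline>` line segment, #0000ff→cut S753 F785: (56.73,23.59) → (105.80,35.34)

[3] `<rect>` rectangle, #0000ff→cut S753 F785: (43.04,94.99) → (143.77,94.99) → (143.77,79.98) → (43.04,79.98) → (43.04,94.99) (closed)

[4] `<path>` open polyline, #ff00ff→score S534 F2045: (20.36,81.21) → (52.81,111.65) → (36.63,81.05)

[5] `<path>` cubic bezier, #0000ff→cut S753 F785: (32.20,94.94) → (54.52,78.94) → (85.83,56.62) → (120.03,34.34) → (151.00,18.48) → (172.60,15.38)

[6] `<path>` cubic bezier, #0000ff→cut S753 F785: (230.17,32.35) → (230.10,42.12) → (230.04,42.54) → (229.26,38.72) → (227.05,35.76) → (222.71,38.80)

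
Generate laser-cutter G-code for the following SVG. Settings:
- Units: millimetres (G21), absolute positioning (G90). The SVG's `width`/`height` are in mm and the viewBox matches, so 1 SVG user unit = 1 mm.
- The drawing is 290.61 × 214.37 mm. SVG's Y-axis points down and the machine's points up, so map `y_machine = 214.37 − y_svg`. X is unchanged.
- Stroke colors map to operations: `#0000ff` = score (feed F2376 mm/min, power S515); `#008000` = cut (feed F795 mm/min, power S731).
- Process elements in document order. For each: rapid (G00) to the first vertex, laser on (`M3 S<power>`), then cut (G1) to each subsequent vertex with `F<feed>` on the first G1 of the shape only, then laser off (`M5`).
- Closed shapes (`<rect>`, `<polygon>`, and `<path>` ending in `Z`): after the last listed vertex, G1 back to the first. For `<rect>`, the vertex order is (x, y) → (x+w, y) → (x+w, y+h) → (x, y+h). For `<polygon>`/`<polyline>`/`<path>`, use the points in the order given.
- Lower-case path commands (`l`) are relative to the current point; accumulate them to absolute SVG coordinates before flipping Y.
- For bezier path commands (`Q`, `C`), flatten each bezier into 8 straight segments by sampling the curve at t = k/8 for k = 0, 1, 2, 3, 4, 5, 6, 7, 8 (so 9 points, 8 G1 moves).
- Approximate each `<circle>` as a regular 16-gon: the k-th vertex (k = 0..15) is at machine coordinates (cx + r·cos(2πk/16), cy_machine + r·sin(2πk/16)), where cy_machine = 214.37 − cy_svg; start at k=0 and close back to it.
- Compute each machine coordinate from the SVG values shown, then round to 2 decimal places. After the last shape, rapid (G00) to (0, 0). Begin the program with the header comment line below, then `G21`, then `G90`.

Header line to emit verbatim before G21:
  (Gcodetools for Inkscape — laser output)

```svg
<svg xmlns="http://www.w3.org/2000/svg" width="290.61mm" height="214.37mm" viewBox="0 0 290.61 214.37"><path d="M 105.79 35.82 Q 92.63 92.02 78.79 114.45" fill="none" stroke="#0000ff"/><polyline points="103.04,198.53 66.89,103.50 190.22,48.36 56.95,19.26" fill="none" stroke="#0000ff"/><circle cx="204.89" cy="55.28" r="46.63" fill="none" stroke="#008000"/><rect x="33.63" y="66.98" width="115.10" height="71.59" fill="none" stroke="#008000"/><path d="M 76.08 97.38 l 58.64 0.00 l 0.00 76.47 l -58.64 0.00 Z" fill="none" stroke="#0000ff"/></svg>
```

Since the viewBox matches the mm dimensions, user units are millimetres directly. The only transform is the Y-flip y_m = 214.37 − y_svg.

Shape 1 is a quadratic bezier drawn with `<path>`. Its stroke #0000ff means score at S515, F2376. After flipping Y the toolpath is (105.79,178.55) → (102.49,165.03) → (99.17,152.56) → (95.82,141.15) → (92.46,130.79) → (89.07,121.49) → (85.67,113.25) → (82.24,106.06) → (78.79,99.92).

Shape 2 is a open polyline drawn with `<polyline>`. Its stroke #0000ff means score at S515, F2376. After flipping Y the toolpath is (103.04,15.84) → (66.89,110.87) → (190.22,166.01) → (56.95,195.11).

Shape 3 is a circle drawn with `<circle>`. Its stroke #008000 means cut at S731, F795. After flipping Y the toolpath is (251.52,159.09) → (247.97,176.93) → (237.86,192.06) → (222.73,202.17) → (204.89,205.72) → (187.05,202.17) → (171.92,192.06) → (161.81,176.93) → (158.26,159.09) → (161.81,141.25) → (171.92,126.12) → (187.05,116.01) → (204.89,112.46) → (222.73,116.01) → (237.86,126.12) → (247.97,141.25) → (251.52,159.09), returning to the start.

Shape 4 is a rectangle drawn with `<rect>`. Its stroke #008000 means cut at S731, F795. After flipping Y the toolpath is (33.63,147.39) → (148.73,147.39) → (148.73,75.80) → (33.63,75.80) → (33.63,147.39), returning to the start.

Shape 5 is a rectangle drawn with `<path>`. Its stroke #0000ff means score at S515, F2376. After flipping Y the toolpath is (76.08,116.99) → (134.72,116.99) → (134.72,40.52) → (76.08,40.52) → (76.08,116.99), returning to the start.

(Gcodetools for Inkscape — laser output)
G21
G90
G00 X105.79 Y178.55
M3 S515
G1 X102.49 Y165.03 F2376
G1 X99.17 Y152.56
G1 X95.82 Y141.15
G1 X92.46 Y130.79
G1 X89.07 Y121.49
G1 X85.67 Y113.25
G1 X82.24 Y106.06
G1 X78.79 Y99.92
M5
G00 X103.04 Y15.84
M3 S515
G1 X66.89 Y110.87 F2376
G1 X190.22 Y166.01
G1 X56.95 Y195.11
M5
G00 X251.52 Y159.09
M3 S731
G1 X247.97 Y176.93 F795
G1 X237.86 Y192.06
G1 X222.73 Y202.17
G1 X204.89 Y205.72
G1 X187.05 Y202.17
G1 X171.92 Y192.06
G1 X161.81 Y176.93
G1 X158.26 Y159.09
G1 X161.81 Y141.25
G1 X171.92 Y126.12
G1 X187.05 Y116.01
G1 X204.89 Y112.46
G1 X222.73 Y116.01
G1 X237.86 Y126.12
G1 X247.97 Y141.25
G1 X251.52 Y159.09
M5
G00 X33.63 Y147.39
M3 S731
G1 X148.73 Y147.39 F795
G1 X148.73 Y75.80
G1 X33.63 Y75.80
G1 X33.63 Y147.39
M5
G00 X76.08 Y116.99
M3 S515
G1 X134.72 Y116.99 F2376
G1 X134.72 Y40.52
G1 X76.08 Y40.52
G1 X76.08 Y116.99
M5
G00 X0.00 Y0.00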